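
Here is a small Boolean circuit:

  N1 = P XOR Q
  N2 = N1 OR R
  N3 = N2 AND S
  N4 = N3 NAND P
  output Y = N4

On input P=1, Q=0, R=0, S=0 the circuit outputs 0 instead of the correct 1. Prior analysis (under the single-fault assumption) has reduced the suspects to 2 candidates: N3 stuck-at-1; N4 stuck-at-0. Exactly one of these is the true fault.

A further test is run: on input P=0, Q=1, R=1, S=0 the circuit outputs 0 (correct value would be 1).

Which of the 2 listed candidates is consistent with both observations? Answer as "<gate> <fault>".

N4 stuck-at-0

Evaluate each candidate on input P=0, Q=1, R=1, S=0:
  N3 stuck-at-1: N1=1, N2=1, N3=1 [stuck-at-1], N4=1 → 1 — eliminated
  N4 stuck-at-0: N1=1, N2=1, N3=0, N4=0 [stuck-at-0] → 0 — matches
Only N4 stuck-at-0 reproduces the observed 0.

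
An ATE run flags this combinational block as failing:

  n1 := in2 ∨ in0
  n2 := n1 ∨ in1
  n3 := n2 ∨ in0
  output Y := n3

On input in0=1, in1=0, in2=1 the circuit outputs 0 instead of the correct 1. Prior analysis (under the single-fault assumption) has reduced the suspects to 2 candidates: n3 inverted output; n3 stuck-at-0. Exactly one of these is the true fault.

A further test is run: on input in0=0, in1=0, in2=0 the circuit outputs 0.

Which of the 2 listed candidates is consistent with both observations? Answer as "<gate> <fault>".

Evaluate each candidate on input in0=0, in1=0, in2=0:
  n3 inverted output: n1=0, n2=0, n3=1 [inverted output] → 1 — eliminated
  n3 stuck-at-0: n1=0, n2=0, n3=0 [stuck-at-0] → 0 — matches
Only n3 stuck-at-0 reproduces the observed 0.

n3 stuck-at-0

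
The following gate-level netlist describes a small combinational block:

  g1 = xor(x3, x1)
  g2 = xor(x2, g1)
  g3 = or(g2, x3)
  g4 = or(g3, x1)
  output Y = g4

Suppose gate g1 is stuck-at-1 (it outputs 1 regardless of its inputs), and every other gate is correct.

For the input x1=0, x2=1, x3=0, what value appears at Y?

0

Propagate with g1 forced: g1=1 [stuck-at-1], g2=0, g3=0, g4=0.
So Y = 0. (Without the fault it would be 1.)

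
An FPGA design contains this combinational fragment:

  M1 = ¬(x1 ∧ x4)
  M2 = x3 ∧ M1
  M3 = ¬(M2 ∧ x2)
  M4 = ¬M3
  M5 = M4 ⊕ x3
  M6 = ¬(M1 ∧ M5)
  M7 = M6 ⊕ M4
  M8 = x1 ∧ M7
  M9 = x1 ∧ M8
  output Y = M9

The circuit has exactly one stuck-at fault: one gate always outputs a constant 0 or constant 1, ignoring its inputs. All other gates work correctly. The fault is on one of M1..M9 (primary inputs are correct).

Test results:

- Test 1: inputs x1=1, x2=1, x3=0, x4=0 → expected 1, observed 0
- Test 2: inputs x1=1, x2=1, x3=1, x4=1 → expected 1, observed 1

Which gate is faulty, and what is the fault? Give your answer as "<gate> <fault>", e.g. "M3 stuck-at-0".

M5 stuck-at-1

Fault-free values for test 1 (x1=1, x2=1, x3=0, x4=0): M1=1, M2=0, M3=1, M4=0, M5=0, M6=1, M7=1, M8=1, M9=1, giving Y=1. Observed 0.
Test 1: faults giving observed 0 are {M5 stuck-at-1, M6 stuck-at-0, M7 stuck-at-0, M8 stuck-at-0, M9 stuck-at-0}.
Test 2 (x1=1, x2=1, x3=1, x4=1): fault-free M1=0, M2=0, M3=1, M4=0, M5=1, M6=1, M7=1, M8=1, M9=1 → 1; observed 1. Eliminates M6 stuck-at-0, M7 stuck-at-0, M8 stuck-at-0, M9 stuck-at-0.
Only M5 stuck-at-1 is consistent with every test.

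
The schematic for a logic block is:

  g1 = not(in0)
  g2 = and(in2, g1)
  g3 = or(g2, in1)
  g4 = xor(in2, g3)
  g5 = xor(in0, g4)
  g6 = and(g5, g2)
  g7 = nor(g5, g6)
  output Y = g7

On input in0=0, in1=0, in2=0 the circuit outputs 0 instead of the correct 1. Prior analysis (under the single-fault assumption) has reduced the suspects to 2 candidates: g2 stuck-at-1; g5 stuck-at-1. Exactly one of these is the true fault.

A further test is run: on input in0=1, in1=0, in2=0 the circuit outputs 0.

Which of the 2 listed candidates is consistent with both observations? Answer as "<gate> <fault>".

Evaluate each candidate on input in0=1, in1=0, in2=0:
  g2 stuck-at-1: g1=0, g2=1 [stuck-at-1], g3=1, g4=1, g5=0, g6=0, g7=1 → 1 — eliminated
  g5 stuck-at-1: g1=0, g2=0, g3=0, g4=0, g5=1 [stuck-at-1], g6=0, g7=0 → 0 — matches
Only g5 stuck-at-1 reproduces the observed 0.

g5 stuck-at-1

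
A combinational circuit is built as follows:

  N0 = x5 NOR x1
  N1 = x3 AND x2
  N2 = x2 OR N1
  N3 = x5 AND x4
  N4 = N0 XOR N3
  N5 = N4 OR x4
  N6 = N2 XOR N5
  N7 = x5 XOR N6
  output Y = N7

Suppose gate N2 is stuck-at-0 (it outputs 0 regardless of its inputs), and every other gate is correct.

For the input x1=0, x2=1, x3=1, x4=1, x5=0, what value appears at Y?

Propagate with N2 forced: N0=1, N1=1, N2=0 [stuck-at-0], N3=0, N4=1, N5=1, N6=1, N7=1.
So Y = 1. (Without the fault it would be 0.)

1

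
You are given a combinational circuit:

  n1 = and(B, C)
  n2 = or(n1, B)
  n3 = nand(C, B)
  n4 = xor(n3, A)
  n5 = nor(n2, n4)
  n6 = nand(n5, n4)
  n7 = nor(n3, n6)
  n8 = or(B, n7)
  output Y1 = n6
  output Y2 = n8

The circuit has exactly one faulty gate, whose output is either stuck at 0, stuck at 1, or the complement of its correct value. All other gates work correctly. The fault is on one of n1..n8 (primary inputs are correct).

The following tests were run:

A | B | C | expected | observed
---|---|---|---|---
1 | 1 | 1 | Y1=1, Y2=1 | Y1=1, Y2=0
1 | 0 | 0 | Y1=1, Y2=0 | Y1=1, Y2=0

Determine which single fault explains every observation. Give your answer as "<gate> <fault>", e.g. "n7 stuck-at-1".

Fault-free values for test 1 (A=1, B=1, C=1): n1=1, n2=1, n3=0, n4=1, n5=0, n6=1, n7=0, n8=1, giving Y1=1, Y2=1. Observed Y1=1, Y2=0.
Test 1: faults giving observed Y1=1, Y2=0 are {n8 stuck-at-0, n8 inverted output}.
Test 2 (A=1, B=0, C=0): fault-free n1=0, n2=0, n3=1, n4=0, n5=1, n6=1, n7=0, n8=0 → Y1=1, Y2=0; observed Y1=1, Y2=0. Eliminates n8 inverted output.
Only n8 stuck-at-0 is consistent with every test.

n8 stuck-at-0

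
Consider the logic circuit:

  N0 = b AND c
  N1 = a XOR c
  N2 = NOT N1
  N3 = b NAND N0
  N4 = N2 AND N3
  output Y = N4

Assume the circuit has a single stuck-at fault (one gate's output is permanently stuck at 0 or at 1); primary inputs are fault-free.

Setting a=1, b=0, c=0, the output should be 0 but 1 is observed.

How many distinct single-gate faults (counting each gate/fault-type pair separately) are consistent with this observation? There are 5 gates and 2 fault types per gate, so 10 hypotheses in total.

Fault-free: N0=0, N1=1, N2=0, N3=1, N4=0 → 0. Observed 1.
  N0 stuck-at-0: output 0 ✗
  N0 stuck-at-1: output 0 ✗
  N1 stuck-at-0: output 1 ✓
  N1 stuck-at-1: output 0 ✗
  N2 stuck-at-0: output 0 ✗
  N2 stuck-at-1: output 1 ✓
  N3 stuck-at-0: output 0 ✗
  N3 stuck-at-1: output 0 ✗
  N4 stuck-at-0: output 0 ✗
  N4 stuck-at-1: output 1 ✓
Consistent faults: {N1 stuck-at-0, N2 stuck-at-1, N4 stuck-at-1} — 3 in all.

3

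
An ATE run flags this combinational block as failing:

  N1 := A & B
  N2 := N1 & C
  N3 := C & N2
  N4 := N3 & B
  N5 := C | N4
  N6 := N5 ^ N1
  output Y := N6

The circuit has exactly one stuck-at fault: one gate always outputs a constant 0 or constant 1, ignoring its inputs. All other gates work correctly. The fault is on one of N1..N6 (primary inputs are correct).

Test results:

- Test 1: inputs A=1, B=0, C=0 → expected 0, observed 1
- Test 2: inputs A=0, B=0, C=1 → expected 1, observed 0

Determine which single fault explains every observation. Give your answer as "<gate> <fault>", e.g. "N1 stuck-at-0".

N1 stuck-at-1

Fault-free values for test 1 (A=1, B=0, C=0): N1=0, N2=0, N3=0, N4=0, N5=0, N6=0, giving Y=0. Observed 1.
Test 1: faults giving observed 1 are {N1 stuck-at-1, N4 stuck-at-1, N5 stuck-at-1, N6 stuck-at-1}.
Test 2 (A=0, B=0, C=1): fault-free N1=0, N2=0, N3=0, N4=0, N5=1, N6=1 → 1; observed 0. Eliminates N4 stuck-at-1, N5 stuck-at-1, N6 stuck-at-1.
Only N1 stuck-at-1 is consistent with every test.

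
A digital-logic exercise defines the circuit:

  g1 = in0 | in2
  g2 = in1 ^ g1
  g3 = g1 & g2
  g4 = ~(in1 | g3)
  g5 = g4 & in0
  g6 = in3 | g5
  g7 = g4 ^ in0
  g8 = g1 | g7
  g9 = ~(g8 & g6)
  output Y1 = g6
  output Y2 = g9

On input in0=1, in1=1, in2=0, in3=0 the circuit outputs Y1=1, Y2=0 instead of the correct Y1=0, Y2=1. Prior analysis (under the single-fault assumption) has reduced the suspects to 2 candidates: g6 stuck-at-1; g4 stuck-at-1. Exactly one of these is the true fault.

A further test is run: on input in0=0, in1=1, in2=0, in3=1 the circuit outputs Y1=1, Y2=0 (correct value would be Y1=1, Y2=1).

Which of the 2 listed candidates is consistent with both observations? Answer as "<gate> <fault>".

g4 stuck-at-1

Evaluate each candidate on input in0=0, in1=1, in2=0, in3=1:
  g6 stuck-at-1: g1=0, g2=1, g3=0, g4=0, g5=0, g6=1 [stuck-at-1], g7=0, g8=0, g9=1 → Y1=1, Y2=1 — eliminated
  g4 stuck-at-1: g1=0, g2=1, g3=0, g4=1 [stuck-at-1], g5=0, g6=1, g7=1, g8=1, g9=0 → Y1=1, Y2=0 — matches
Only g4 stuck-at-1 reproduces the observed Y1=1, Y2=0.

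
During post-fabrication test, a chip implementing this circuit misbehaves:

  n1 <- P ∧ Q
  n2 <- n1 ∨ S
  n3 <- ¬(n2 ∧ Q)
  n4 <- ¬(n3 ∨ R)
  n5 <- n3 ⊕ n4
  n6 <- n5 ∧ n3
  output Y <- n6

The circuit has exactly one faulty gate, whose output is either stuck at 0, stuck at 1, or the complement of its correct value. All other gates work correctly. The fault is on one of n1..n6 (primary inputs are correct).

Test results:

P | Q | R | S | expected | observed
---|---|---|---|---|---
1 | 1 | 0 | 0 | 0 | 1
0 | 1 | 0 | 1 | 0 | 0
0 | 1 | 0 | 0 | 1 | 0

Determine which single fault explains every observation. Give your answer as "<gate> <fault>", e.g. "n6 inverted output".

Fault-free values for test 1 (P=1, Q=1, R=0, S=0): n1=1, n2=1, n3=0, n4=1, n5=1, n6=0, giving Y=0. Observed 1.
Test 1: faults giving observed 1 are {n1 stuck-at-0, n1 inverted output, n2 stuck-at-0, n2 inverted output, n3 stuck-at-1, n3 inverted output, n6 stuck-at-1, n6 inverted output}.
Test 2 (P=0, Q=1, R=0, S=1): fault-free n1=0, n2=1, n3=0, n4=1, n5=1, n6=0 → 0; observed 0. Eliminates n2 stuck-at-0, n2 inverted output, n3 stuck-at-1, n3 inverted output, n6 stuck-at-1, n6 inverted output.
Test 3 (P=0, Q=1, R=0, S=0): fault-free n1=0, n2=0, n3=1, n4=0, n5=1, n6=1 → 1; observed 0. Eliminates n1 stuck-at-0.
Only n1 inverted output is consistent with every test.

n1 inverted output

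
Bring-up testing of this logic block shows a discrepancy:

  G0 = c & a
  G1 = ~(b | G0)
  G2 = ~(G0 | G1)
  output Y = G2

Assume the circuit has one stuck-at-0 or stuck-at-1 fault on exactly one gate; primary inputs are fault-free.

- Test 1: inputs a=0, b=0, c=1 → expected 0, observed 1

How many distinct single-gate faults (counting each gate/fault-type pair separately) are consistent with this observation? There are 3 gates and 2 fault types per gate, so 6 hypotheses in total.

2

Fault-free: G0=0, G1=1, G2=0 → 0. Observed 1.
  G0 stuck-at-0: output 0 ✗
  G0 stuck-at-1: output 0 ✗
  G1 stuck-at-0: output 1 ✓
  G1 stuck-at-1: output 0 ✗
  G2 stuck-at-0: output 0 ✗
  G2 stuck-at-1: output 1 ✓
Consistent faults: {G1 stuck-at-0, G2 stuck-at-1} — 2 in all.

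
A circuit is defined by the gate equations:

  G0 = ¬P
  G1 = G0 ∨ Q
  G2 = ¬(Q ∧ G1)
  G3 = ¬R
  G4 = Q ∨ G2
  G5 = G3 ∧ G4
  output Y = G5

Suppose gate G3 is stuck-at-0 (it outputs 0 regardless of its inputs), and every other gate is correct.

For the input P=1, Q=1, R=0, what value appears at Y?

Propagate with G3 forced: G0=0, G1=1, G2=0, G3=0 [stuck-at-0], G4=1, G5=0.
So Y = 0. (Without the fault it would be 1.)

0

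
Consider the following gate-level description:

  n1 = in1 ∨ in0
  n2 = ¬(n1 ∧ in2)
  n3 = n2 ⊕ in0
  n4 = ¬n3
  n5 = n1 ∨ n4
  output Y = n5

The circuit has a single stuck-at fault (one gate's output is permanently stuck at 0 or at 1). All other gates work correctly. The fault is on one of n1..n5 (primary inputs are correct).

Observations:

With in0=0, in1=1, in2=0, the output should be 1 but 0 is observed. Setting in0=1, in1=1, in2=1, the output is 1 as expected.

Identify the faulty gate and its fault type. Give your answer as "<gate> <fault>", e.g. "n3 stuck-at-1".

Fault-free values for test 1 (in0=0, in1=1, in2=0): n1=1, n2=1, n3=1, n4=0, n5=1, giving Y=1. Observed 0.
Test 1: faults giving observed 0 are {n1 stuck-at-0, n5 stuck-at-0}.
Test 2 (in0=1, in1=1, in2=1): fault-free n1=1, n2=0, n3=1, n4=0, n5=1 → 1; observed 1. Eliminates n5 stuck-at-0.
Only n1 stuck-at-0 is consistent with every test.

n1 stuck-at-0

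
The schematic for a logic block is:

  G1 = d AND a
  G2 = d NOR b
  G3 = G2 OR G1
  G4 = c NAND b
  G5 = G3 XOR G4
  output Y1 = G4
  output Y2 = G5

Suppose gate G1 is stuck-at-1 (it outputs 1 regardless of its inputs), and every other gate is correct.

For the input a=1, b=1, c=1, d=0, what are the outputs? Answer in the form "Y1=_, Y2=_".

Y1=0, Y2=1

Propagate with G1 forced: G1=1 [stuck-at-1], G2=0, G3=1, G4=0, G5=1.
So the outputs are Y1=0, Y2=1. (Without the fault they would be Y1=0, Y2=0.)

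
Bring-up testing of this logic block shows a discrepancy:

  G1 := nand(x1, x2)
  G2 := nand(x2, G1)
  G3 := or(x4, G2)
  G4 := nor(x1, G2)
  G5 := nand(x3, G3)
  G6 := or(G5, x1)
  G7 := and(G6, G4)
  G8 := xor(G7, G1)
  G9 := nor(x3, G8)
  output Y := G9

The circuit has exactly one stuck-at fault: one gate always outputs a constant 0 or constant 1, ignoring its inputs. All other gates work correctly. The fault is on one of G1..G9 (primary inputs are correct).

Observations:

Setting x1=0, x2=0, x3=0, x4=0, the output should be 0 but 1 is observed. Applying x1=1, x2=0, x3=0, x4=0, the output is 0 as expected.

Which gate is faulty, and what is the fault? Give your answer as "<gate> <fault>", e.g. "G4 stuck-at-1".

G2 stuck-at-0

Fault-free values for test 1 (x1=0, x2=0, x3=0, x4=0): G1=1, G2=1, G3=1, G4=0, G5=1, G6=1, G7=0, G8=1, G9=0, giving Y=0. Observed 1.
Test 1: faults giving observed 1 are {G1 stuck-at-0, G2 stuck-at-0, G4 stuck-at-1, G7 stuck-at-1, G8 stuck-at-0, G9 stuck-at-1}.
Test 2 (x1=1, x2=0, x3=0, x4=0): fault-free G1=1, G2=1, G3=1, G4=0, G5=1, G6=1, G7=0, G8=1, G9=0 → 0; observed 0. Eliminates G1 stuck-at-0, G4 stuck-at-1, G7 stuck-at-1, G8 stuck-at-0, G9 stuck-at-1.
Only G2 stuck-at-0 is consistent with every test.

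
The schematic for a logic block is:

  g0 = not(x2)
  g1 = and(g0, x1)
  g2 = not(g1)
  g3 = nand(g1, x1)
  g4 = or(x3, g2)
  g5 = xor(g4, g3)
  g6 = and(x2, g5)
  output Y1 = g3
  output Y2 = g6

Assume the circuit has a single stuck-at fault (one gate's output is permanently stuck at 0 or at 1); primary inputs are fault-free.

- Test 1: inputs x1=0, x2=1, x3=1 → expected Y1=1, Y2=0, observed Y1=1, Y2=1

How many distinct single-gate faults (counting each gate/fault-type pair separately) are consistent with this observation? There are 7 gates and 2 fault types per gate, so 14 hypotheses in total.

Fault-free: g0=0, g1=0, g2=1, g3=1, g4=1, g5=0, g6=0 → Y1=1, Y2=0. Observed Y1=1, Y2=1.
  g0 stuck-at-0: output Y1=1, Y2=0 ✗
  g0 stuck-at-1: output Y1=1, Y2=0 ✗
  g1 stuck-at-0: output Y1=1, Y2=0 ✗
  g1 stuck-at-1: output Y1=1, Y2=0 ✗
  g2 stuck-at-0: output Y1=1, Y2=0 ✗
  g2 stuck-at-1: output Y1=1, Y2=0 ✗
  g3 stuck-at-0: output Y1=0, Y2=1 ✗
  g3 stuck-at-1: output Y1=1, Y2=0 ✗
  g4 stuck-at-0: output Y1=1, Y2=1 ✓
  g4 stuck-at-1: output Y1=1, Y2=0 ✗
  g5 stuck-at-0: output Y1=1, Y2=0 ✗
  g5 stuck-at-1: output Y1=1, Y2=1 ✓
  g6 stuck-at-0: output Y1=1, Y2=0 ✗
  g6 stuck-at-1: output Y1=1, Y2=1 ✓
Consistent faults: {g4 stuck-at-0, g5 stuck-at-1, g6 stuck-at-1} — 3 in all.

3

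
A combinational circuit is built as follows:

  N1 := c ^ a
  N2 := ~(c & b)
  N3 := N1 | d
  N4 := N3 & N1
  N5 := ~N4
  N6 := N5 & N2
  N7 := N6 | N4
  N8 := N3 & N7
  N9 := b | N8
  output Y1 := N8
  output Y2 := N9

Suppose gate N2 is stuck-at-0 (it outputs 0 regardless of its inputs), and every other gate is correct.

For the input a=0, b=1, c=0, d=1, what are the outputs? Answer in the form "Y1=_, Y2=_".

Y1=0, Y2=1

Propagate with N2 forced: N1=0, N2=0 [stuck-at-0], N3=1, N4=0, N5=1, N6=0, N7=0, N8=0, N9=1.
So the outputs are Y1=0, Y2=1. (Without the fault they would be Y1=1, Y2=1.)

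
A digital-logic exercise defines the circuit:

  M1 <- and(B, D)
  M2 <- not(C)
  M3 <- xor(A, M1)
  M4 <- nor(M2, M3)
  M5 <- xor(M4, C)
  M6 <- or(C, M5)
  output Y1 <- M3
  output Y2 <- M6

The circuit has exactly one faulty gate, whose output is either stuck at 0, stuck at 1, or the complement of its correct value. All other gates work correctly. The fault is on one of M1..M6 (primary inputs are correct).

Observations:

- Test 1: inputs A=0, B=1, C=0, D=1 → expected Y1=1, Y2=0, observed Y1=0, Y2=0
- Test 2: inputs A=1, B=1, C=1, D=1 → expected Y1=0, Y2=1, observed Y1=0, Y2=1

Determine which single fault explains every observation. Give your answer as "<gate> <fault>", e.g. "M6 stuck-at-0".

M3 stuck-at-0

Fault-free values for test 1 (A=0, B=1, C=0, D=1): M1=1, M2=1, M3=1, M4=0, M5=0, M6=0, giving Y1=1, Y2=0. Observed Y1=0, Y2=0.
Test 1: faults giving observed Y1=0, Y2=0 are {M1 stuck-at-0, M1 inverted output, M3 stuck-at-0, M3 inverted output}.
Test 2 (A=1, B=1, C=1, D=1): fault-free M1=1, M2=0, M3=0, M4=1, M5=0, M6=1 → Y1=0, Y2=1; observed Y1=0, Y2=1. Eliminates M1 stuck-at-0, M1 inverted output, M3 inverted output.
Only M3 stuck-at-0 is consistent with every test.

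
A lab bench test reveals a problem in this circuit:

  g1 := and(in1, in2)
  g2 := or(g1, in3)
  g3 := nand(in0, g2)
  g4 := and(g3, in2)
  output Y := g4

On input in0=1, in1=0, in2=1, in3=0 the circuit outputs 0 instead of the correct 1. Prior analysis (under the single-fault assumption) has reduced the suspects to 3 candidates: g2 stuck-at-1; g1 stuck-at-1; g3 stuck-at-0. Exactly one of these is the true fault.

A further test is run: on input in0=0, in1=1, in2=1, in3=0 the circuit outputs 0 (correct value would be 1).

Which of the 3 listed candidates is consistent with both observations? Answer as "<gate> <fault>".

Evaluate each candidate on input in0=0, in1=1, in2=1, in3=0:
  g2 stuck-at-1: g1=1, g2=1 [stuck-at-1], g3=1, g4=1 → 1 — eliminated
  g1 stuck-at-1: g1=1 [stuck-at-1], g2=1, g3=1, g4=1 → 1 — eliminated
  g3 stuck-at-0: g1=1, g2=1, g3=0 [stuck-at-0], g4=0 → 0 — matches
Only g3 stuck-at-0 reproduces the observed 0.

g3 stuck-at-0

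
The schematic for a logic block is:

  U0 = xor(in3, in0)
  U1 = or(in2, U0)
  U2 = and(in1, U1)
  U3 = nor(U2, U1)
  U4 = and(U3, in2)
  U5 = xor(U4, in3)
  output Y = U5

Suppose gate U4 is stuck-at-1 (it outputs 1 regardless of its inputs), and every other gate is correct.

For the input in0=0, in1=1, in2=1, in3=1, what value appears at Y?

0

Propagate with U4 forced: U0=1, U1=1, U2=1, U3=0, U4=1 [stuck-at-1], U5=0.
So Y = 0. (Without the fault it would be 1.)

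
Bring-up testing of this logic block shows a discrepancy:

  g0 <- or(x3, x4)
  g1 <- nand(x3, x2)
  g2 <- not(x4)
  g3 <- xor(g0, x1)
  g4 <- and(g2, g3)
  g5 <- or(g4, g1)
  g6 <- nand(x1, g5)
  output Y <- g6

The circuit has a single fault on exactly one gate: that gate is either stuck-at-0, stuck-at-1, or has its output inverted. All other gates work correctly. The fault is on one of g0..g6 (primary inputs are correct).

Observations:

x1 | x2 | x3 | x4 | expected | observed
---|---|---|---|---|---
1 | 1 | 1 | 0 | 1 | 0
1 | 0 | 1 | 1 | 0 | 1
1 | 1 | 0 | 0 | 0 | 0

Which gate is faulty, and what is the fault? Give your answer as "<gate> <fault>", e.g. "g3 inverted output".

Fault-free values for test 1 (x1=1, x2=1, x3=1, x4=0): g0=1, g1=0, g2=1, g3=0, g4=0, g5=0, g6=1, giving Y=1. Observed 0.
Test 1: faults giving observed 0 are {g0 stuck-at-0, g0 inverted output, g1 stuck-at-1, g1 inverted output, g3 stuck-at-1, g3 inverted output, g4 stuck-at-1, g4 inverted output, g5 stuck-at-1, g5 inverted output, g6 stuck-at-0, g6 inverted output}.
Test 2 (x1=1, x2=0, x3=1, x4=1): fault-free g0=1, g1=1, g2=0, g3=0, g4=0, g5=1, g6=0 → 0; observed 1. Eliminates g0 stuck-at-0, g0 inverted output, g1 stuck-at-1, g3 stuck-at-1, g3 inverted output, g4 stuck-at-1, g4 inverted output, g5 stuck-at-1, g6 stuck-at-0.
Test 3 (x1=1, x2=1, x3=0, x4=0): fault-free g0=0, g1=1, g2=1, g3=1, g4=1, g5=1, g6=0 → 0; observed 0. Eliminates g5 inverted output, g6 inverted output.
Only g1 inverted output is consistent with every test.

g1 inverted output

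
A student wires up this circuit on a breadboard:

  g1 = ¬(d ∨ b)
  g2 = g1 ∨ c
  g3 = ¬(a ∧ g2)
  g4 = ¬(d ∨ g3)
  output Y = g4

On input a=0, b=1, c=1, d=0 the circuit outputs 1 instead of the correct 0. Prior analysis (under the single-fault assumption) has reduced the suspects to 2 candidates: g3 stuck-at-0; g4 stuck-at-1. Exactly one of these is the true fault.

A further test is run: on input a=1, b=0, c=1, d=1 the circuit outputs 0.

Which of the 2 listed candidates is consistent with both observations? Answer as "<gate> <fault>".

Evaluate each candidate on input a=1, b=0, c=1, d=1:
  g3 stuck-at-0: g1=0, g2=1, g3=0 [stuck-at-0], g4=0 → 0 — matches
  g4 stuck-at-1: g1=0, g2=1, g3=0, g4=1 [stuck-at-1] → 1 — eliminated
Only g3 stuck-at-0 reproduces the observed 0.

g3 stuck-at-0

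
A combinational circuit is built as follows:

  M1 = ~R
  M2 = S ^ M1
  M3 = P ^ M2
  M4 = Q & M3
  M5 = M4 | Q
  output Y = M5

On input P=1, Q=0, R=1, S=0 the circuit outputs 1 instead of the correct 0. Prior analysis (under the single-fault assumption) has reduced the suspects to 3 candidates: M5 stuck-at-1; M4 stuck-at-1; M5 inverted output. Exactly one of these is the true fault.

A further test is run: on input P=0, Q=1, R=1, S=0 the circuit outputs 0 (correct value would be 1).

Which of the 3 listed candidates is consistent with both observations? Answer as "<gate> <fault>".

M5 inverted output

Evaluate each candidate on input P=0, Q=1, R=1, S=0:
  M5 stuck-at-1: M1=0, M2=0, M3=0, M4=0, M5=1 [stuck-at-1] → 1 — eliminated
  M4 stuck-at-1: M1=0, M2=0, M3=0, M4=1 [stuck-at-1], M5=1 → 1 — eliminated
  M5 inverted output: M1=0, M2=0, M3=0, M4=0, M5=0 [inverted output] → 0 — matches
Only M5 inverted output reproduces the observed 0.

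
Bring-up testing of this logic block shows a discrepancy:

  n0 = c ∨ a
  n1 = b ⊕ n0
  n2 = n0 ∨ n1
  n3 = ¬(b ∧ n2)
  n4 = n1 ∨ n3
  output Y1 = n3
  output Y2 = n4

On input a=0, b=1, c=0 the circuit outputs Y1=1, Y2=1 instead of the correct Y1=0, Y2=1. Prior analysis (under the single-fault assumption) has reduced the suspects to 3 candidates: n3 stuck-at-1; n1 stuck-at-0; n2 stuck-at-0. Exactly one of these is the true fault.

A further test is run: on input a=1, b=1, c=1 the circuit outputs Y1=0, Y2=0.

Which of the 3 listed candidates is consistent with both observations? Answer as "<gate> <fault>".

n1 stuck-at-0

Evaluate each candidate on input a=1, b=1, c=1:
  n3 stuck-at-1: n0=1, n1=0, n2=1, n3=1 [stuck-at-1], n4=1 → Y1=1, Y2=1 — eliminated
  n1 stuck-at-0: n0=1, n1=0 [stuck-at-0], n2=1, n3=0, n4=0 → Y1=0, Y2=0 — matches
  n2 stuck-at-0: n0=1, n1=0, n2=0 [stuck-at-0], n3=1, n4=1 → Y1=1, Y2=1 — eliminated
Only n1 stuck-at-0 reproduces the observed Y1=0, Y2=0.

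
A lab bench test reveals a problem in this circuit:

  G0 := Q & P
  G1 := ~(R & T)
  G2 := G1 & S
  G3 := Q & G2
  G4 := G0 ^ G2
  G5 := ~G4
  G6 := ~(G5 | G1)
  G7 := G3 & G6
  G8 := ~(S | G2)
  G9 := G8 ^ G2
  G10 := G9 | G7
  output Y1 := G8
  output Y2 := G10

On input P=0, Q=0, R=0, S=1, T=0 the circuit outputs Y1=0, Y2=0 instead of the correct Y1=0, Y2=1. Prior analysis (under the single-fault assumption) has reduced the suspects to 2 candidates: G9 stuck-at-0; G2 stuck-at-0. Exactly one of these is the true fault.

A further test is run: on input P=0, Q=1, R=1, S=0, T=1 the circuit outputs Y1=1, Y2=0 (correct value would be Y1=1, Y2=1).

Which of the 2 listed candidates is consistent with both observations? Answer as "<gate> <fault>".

G9 stuck-at-0

Evaluate each candidate on input P=0, Q=1, R=1, S=0, T=1:
  G9 stuck-at-0: G0=0, G1=0, G2=0, G3=0, G4=0, G5=1, G6=0, G7=0, G8=1, G9=0 [stuck-at-0], G10=0 → Y1=1, Y2=0 — matches
  G2 stuck-at-0: G0=0, G1=0, G2=0 [stuck-at-0], G3=0, G4=0, G5=1, G6=0, G7=0, G8=1, G9=1, G10=1 → Y1=1, Y2=1 — eliminated
Only G9 stuck-at-0 reproduces the observed Y1=1, Y2=0.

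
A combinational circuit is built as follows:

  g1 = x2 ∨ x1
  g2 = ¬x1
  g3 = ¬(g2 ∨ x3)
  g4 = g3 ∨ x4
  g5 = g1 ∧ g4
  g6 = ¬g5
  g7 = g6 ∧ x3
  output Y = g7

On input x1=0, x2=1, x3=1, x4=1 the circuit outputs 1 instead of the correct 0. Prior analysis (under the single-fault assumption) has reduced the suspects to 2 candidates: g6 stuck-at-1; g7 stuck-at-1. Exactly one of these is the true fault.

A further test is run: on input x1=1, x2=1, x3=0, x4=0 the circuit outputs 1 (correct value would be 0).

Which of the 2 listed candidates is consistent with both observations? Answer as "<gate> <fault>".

g7 stuck-at-1

Evaluate each candidate on input x1=1, x2=1, x3=0, x4=0:
  g6 stuck-at-1: g1=1, g2=0, g3=1, g4=1, g5=1, g6=1 [stuck-at-1], g7=0 → 0 — eliminated
  g7 stuck-at-1: g1=1, g2=0, g3=1, g4=1, g5=1, g6=0, g7=1 [stuck-at-1] → 1 — matches
Only g7 stuck-at-1 reproduces the observed 1.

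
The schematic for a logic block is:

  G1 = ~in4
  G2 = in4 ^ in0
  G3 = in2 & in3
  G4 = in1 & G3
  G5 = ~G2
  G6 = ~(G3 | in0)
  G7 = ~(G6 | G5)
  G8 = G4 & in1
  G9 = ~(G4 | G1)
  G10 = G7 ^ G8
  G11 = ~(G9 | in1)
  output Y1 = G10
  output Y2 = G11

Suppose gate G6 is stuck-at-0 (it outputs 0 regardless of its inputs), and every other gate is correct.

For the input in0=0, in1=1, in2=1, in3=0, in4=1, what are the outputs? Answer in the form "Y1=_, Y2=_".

Propagate with G6 forced: G1=0, G2=1, G3=0, G4=0, G5=0, G6=0 [stuck-at-0], G7=1, G8=0, G9=1, G10=1, G11=0.
So the outputs are Y1=1, Y2=0. (Without the fault they would be Y1=0, Y2=0.)

Y1=1, Y2=0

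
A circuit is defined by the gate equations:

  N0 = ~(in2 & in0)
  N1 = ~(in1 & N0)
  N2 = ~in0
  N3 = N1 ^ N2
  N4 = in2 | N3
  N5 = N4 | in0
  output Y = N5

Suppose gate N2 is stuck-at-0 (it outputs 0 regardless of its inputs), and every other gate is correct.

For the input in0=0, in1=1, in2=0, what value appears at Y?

0

Propagate with N2 forced: N0=1, N1=0, N2=0 [stuck-at-0], N3=0, N4=0, N5=0.
So Y = 0. (Without the fault it would be 1.)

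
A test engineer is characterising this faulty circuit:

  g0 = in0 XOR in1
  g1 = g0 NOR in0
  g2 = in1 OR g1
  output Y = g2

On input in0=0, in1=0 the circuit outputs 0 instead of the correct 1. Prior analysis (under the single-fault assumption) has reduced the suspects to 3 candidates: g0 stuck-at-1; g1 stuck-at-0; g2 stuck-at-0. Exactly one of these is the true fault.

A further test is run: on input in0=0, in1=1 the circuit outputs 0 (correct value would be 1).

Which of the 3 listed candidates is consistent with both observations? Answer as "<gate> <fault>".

g2 stuck-at-0

Evaluate each candidate on input in0=0, in1=1:
  g0 stuck-at-1: g0=1 [stuck-at-1], g1=0, g2=1 → 1 — eliminated
  g1 stuck-at-0: g0=1, g1=0 [stuck-at-0], g2=1 → 1 — eliminated
  g2 stuck-at-0: g0=1, g1=0, g2=0 [stuck-at-0] → 0 — matches
Only g2 stuck-at-0 reproduces the observed 0.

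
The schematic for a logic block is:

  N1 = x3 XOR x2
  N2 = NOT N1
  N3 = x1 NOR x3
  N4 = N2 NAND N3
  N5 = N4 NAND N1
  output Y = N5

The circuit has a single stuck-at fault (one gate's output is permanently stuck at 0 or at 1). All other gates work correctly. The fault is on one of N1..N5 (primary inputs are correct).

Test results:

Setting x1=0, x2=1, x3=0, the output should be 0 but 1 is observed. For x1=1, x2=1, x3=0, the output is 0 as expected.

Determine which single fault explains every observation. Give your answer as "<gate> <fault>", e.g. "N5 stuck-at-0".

Fault-free values for test 1 (x1=0, x2=1, x3=0): N1=1, N2=0, N3=1, N4=1, N5=0, giving Y=0. Observed 1.
Test 1: faults giving observed 1 are {N1 stuck-at-0, N2 stuck-at-1, N4 stuck-at-0, N5 stuck-at-1}.
Test 2 (x1=1, x2=1, x3=0): fault-free N1=1, N2=0, N3=0, N4=1, N5=0 → 0; observed 0. Eliminates N1 stuck-at-0, N4 stuck-at-0, N5 stuck-at-1.
Only N2 stuck-at-1 is consistent with every test.

N2 stuck-at-1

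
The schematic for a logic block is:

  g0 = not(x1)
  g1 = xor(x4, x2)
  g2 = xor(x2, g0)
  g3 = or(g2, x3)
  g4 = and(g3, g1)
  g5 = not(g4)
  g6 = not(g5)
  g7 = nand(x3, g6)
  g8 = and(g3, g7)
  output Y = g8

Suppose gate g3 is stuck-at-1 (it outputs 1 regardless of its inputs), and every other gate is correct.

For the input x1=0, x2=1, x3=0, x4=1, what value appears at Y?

Propagate with g3 forced: g0=1, g1=0, g2=0, g3=1 [stuck-at-1], g4=0, g5=1, g6=0, g7=1, g8=1.
So Y = 1. (Without the fault it would be 0.)

1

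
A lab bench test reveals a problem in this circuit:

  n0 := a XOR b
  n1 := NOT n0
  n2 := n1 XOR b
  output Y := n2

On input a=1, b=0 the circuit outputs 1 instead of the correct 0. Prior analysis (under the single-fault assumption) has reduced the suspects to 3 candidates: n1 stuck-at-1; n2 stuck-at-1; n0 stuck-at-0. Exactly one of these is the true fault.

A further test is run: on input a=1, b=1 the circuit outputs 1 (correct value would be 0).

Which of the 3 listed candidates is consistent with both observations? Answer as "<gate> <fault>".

Evaluate each candidate on input a=1, b=1:
  n1 stuck-at-1: n0=0, n1=1 [stuck-at-1], n2=0 → 0 — eliminated
  n2 stuck-at-1: n0=0, n1=1, n2=1 [stuck-at-1] → 1 — matches
  n0 stuck-at-0: n0=0 [stuck-at-0], n1=1, n2=0 → 0 — eliminated
Only n2 stuck-at-1 reproduces the observed 1.

n2 stuck-at-1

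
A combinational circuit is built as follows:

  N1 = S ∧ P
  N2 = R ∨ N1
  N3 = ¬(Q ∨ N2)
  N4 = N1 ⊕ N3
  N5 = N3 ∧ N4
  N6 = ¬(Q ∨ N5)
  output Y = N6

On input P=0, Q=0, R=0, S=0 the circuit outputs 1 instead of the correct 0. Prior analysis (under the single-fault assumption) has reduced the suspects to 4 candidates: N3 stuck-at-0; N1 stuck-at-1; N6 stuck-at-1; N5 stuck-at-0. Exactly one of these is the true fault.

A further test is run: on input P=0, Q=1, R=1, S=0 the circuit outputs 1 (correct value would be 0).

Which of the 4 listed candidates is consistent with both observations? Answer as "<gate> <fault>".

N6 stuck-at-1

Evaluate each candidate on input P=0, Q=1, R=1, S=0:
  N3 stuck-at-0: N1=0, N2=1, N3=0 [stuck-at-0], N4=0, N5=0, N6=0 → 0 — eliminated
  N1 stuck-at-1: N1=1 [stuck-at-1], N2=1, N3=0, N4=1, N5=0, N6=0 → 0 — eliminated
  N6 stuck-at-1: N1=0, N2=1, N3=0, N4=0, N5=0, N6=1 [stuck-at-1] → 1 — matches
  N5 stuck-at-0: N1=0, N2=1, N3=0, N4=0, N5=0 [stuck-at-0], N6=0 → 0 — eliminated
Only N6 stuck-at-1 reproduces the observed 1.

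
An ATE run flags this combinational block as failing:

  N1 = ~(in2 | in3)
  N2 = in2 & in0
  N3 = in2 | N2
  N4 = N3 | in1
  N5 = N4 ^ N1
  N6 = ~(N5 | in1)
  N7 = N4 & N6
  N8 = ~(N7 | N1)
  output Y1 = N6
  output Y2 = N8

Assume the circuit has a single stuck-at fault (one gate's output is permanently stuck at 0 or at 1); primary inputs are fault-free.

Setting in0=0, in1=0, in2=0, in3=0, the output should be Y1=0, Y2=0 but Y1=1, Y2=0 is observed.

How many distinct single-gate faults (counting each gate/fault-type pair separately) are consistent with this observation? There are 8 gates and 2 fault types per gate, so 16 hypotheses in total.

5

Fault-free: N1=1, N2=0, N3=0, N4=0, N5=1, N6=0, N7=0, N8=0 → Y1=0, Y2=0. Observed Y1=1, Y2=0.
  N1: none of the 2 fault types match ✗
  N2: stuck-at-1 ✓; others ✗
  N3: stuck-at-1 ✓; others ✗
  N4: stuck-at-1 ✓; others ✗
  N5: stuck-at-0 ✓; others ✗
  N6: stuck-at-1 ✓; others ✗
  N7: none of the 2 fault types match ✗
  N8: none of the 2 fault types match ✗
Consistent faults: {N2 stuck-at-1, N3 stuck-at-1, N4 stuck-at-1, N5 stuck-at-0, N6 stuck-at-1} — 5 in all.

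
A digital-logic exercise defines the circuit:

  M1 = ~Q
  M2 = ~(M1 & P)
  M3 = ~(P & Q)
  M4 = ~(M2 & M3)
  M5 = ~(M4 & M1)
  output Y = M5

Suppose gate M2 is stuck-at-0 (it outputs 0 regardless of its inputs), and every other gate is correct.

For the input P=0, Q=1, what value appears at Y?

1

Propagate with M2 forced: M1=0, M2=0 [stuck-at-0], M3=1, M4=1, M5=1.
So Y = 1. (Same as the fault-free value — the fault is masked on this input.)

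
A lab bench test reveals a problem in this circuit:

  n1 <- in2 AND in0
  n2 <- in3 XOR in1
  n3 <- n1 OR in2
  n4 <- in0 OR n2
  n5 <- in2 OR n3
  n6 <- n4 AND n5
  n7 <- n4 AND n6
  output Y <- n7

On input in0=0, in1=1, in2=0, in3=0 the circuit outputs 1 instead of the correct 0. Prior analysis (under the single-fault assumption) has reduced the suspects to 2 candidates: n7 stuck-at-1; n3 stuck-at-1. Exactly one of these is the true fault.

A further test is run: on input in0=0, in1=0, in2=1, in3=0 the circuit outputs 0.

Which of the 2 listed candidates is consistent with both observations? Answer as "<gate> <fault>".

n3 stuck-at-1

Evaluate each candidate on input in0=0, in1=0, in2=1, in3=0:
  n7 stuck-at-1: n1=0, n2=0, n3=1, n4=0, n5=1, n6=0, n7=1 [stuck-at-1] → 1 — eliminated
  n3 stuck-at-1: n1=0, n2=0, n3=1 [stuck-at-1], n4=0, n5=1, n6=0, n7=0 → 0 — matches
Only n3 stuck-at-1 reproduces the observed 0.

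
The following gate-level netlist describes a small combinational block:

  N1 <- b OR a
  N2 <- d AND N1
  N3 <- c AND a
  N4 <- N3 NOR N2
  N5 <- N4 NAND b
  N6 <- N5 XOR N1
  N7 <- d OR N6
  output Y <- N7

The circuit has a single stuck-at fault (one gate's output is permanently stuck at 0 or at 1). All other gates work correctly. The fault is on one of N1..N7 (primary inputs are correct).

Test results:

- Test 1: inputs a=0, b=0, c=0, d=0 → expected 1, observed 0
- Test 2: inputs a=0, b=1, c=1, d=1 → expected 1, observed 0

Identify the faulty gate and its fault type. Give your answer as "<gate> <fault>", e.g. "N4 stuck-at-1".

Fault-free values for test 1 (a=0, b=0, c=0, d=0): N1=0, N2=0, N3=0, N4=1, N5=1, N6=1, N7=1, giving Y=1. Observed 0.
Test 1: faults giving observed 0 are {N1 stuck-at-1, N5 stuck-at-0, N6 stuck-at-0, N7 stuck-at-0}.
Test 2 (a=0, b=1, c=1, d=1): fault-free N1=1, N2=1, N3=0, N4=0, N5=1, N6=0, N7=1 → 1; observed 0. Eliminates N1 stuck-at-1, N5 stuck-at-0, N6 stuck-at-0.
Only N7 stuck-at-0 is consistent with every test.

N7 stuck-at-0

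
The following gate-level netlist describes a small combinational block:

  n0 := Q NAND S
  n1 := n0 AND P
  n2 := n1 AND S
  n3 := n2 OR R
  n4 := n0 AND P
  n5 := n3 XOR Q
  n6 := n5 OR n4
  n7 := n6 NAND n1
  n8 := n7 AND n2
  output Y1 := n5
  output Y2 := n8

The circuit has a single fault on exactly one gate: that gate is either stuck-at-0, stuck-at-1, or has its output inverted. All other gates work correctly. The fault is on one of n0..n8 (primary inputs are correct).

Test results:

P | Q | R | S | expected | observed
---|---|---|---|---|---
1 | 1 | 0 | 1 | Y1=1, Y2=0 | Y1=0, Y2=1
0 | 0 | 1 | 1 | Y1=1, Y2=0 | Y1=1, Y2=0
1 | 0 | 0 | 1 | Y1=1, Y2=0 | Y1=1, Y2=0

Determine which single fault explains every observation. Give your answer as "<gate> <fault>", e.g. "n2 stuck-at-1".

Fault-free values for test 1 (P=1, Q=1, R=0, S=1): n0=0, n1=0, n2=0, n3=0, n4=0, n5=1, n6=1, n7=1, n8=0, giving Y1=1, Y2=0. Observed Y1=0, Y2=1.
Test 1: faults giving observed Y1=0, Y2=1 are {n1 stuck-at-1, n1 inverted output, n2 stuck-at-1, n2 inverted output}.
Test 2 (P=0, Q=0, R=1, S=1): fault-free n0=1, n1=0, n2=0, n3=1, n4=0, n5=1, n6=1, n7=1, n8=0 → Y1=1, Y2=0; observed Y1=1, Y2=0. Eliminates n2 stuck-at-1, n2 inverted output.
Test 3 (P=1, Q=0, R=0, S=1): fault-free n0=1, n1=1, n2=1, n3=1, n4=1, n5=1, n6=1, n7=0, n8=0 → Y1=1, Y2=0; observed Y1=1, Y2=0. Eliminates n1 inverted output.
Only n1 stuck-at-1 is consistent with every test.

n1 stuck-at-1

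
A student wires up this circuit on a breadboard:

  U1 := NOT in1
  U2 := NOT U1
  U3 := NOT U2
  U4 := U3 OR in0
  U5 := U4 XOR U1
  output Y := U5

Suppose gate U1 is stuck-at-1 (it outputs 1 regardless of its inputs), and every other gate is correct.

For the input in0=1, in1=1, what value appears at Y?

0

Propagate with U1 forced: U1=1 [stuck-at-1], U2=0, U3=1, U4=1, U5=0.
So Y = 0. (Without the fault it would be 1.)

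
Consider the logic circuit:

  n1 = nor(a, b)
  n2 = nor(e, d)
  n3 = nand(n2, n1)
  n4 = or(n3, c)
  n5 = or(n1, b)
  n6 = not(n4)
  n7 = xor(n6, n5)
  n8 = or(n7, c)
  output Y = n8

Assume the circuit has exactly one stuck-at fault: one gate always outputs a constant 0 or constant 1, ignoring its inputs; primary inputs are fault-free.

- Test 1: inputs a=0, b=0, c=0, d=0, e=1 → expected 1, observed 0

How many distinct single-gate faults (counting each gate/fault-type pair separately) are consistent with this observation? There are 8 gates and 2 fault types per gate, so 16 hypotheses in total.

Fault-free: n1=1, n2=0, n3=1, n4=1, n5=1, n6=0, n7=1, n8=1 → 1. Observed 0.
  n1: stuck-at-0 ✓; others ✗
  n2: stuck-at-1 ✓; others ✗
  n3: stuck-at-0 ✓; others ✗
  n4: stuck-at-0 ✓; others ✗
  n5: stuck-at-0 ✓; others ✗
  n6: stuck-at-1 ✓; others ✗
  n7: stuck-at-0 ✓; others ✗
  n8: stuck-at-0 ✓; others ✗
Consistent faults: {n1 stuck-at-0, n2 stuck-at-1, n3 stuck-at-0, n4 stuck-at-0, n5 stuck-at-0, n6 stuck-at-1, n7 stuck-at-0, n8 stuck-at-0} — 8 in all.

8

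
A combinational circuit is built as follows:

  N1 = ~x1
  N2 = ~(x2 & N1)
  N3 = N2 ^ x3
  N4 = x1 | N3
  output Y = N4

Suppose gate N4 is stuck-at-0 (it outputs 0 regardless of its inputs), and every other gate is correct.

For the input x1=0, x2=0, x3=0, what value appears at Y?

Propagate with N4 forced: N1=1, N2=1, N3=1, N4=0 [stuck-at-0].
So Y = 0. (Without the fault it would be 1.)

0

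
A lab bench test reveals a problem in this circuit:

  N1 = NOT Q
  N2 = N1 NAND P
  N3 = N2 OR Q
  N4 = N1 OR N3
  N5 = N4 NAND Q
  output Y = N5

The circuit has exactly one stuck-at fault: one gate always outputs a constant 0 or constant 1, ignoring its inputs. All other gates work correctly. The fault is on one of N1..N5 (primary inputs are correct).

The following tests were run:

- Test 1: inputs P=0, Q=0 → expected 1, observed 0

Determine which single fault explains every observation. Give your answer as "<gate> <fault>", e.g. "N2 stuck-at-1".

Fault-free values for test 1 (P=0, Q=0): N1=1, N2=1, N3=1, N4=1, N5=1, giving Y=1. Observed 0.
Test 1: faults giving observed 0 are {N5 stuck-at-0}.
Only N5 stuck-at-0 is consistent with every test.

N5 stuck-at-0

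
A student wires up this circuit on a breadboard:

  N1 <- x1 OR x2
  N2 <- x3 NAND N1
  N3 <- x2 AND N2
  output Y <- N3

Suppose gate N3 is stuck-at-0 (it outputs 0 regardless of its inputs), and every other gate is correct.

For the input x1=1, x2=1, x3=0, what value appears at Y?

Propagate with N3 forced: N1=1, N2=1, N3=0 [stuck-at-0].
So Y = 0. (Without the fault it would be 1.)

0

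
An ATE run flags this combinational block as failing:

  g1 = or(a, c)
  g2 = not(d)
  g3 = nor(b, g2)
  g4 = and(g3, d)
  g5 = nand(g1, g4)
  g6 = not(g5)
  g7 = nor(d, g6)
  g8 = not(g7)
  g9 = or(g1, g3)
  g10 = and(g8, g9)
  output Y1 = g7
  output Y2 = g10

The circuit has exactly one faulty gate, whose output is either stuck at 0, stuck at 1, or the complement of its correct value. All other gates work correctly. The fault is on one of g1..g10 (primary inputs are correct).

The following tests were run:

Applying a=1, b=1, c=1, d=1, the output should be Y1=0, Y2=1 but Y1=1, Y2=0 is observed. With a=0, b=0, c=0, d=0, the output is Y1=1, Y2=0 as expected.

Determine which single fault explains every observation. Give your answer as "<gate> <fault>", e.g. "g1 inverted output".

g7 stuck-at-1

Fault-free values for test 1 (a=1, b=1, c=1, d=1): g1=1, g2=0, g3=0, g4=0, g5=1, g6=0, g7=0, g8=1, g9=1, g10=1, giving Y1=0, Y2=1. Observed Y1=1, Y2=0.
Test 1: faults giving observed Y1=1, Y2=0 are {g7 stuck-at-1, g7 inverted output}.
Test 2 (a=0, b=0, c=0, d=0): fault-free g1=0, g2=1, g3=0, g4=0, g5=1, g6=0, g7=1, g8=0, g9=0, g10=0 → Y1=1, Y2=0; observed Y1=1, Y2=0. Eliminates g7 inverted output.
Only g7 stuck-at-1 is consistent with every test.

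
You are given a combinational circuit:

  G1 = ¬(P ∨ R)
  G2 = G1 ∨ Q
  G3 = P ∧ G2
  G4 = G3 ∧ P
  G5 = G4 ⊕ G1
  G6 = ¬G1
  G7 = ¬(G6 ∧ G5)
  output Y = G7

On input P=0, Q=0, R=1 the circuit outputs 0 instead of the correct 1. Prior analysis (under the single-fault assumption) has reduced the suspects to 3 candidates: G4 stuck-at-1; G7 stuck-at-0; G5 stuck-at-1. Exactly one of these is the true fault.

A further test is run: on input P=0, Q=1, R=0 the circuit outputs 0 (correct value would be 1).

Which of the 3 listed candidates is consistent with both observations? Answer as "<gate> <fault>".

G7 stuck-at-0

Evaluate each candidate on input P=0, Q=1, R=0:
  G4 stuck-at-1: G1=1, G2=1, G3=0, G4=1 [stuck-at-1], G5=0, G6=0, G7=1 → 1 — eliminated
  G7 stuck-at-0: G1=1, G2=1, G3=0, G4=0, G5=1, G6=0, G7=0 [stuck-at-0] → 0 — matches
  G5 stuck-at-1: G1=1, G2=1, G3=0, G4=0, G5=1 [stuck-at-1], G6=0, G7=1 → 1 — eliminated
Only G7 stuck-at-0 reproduces the observed 0.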